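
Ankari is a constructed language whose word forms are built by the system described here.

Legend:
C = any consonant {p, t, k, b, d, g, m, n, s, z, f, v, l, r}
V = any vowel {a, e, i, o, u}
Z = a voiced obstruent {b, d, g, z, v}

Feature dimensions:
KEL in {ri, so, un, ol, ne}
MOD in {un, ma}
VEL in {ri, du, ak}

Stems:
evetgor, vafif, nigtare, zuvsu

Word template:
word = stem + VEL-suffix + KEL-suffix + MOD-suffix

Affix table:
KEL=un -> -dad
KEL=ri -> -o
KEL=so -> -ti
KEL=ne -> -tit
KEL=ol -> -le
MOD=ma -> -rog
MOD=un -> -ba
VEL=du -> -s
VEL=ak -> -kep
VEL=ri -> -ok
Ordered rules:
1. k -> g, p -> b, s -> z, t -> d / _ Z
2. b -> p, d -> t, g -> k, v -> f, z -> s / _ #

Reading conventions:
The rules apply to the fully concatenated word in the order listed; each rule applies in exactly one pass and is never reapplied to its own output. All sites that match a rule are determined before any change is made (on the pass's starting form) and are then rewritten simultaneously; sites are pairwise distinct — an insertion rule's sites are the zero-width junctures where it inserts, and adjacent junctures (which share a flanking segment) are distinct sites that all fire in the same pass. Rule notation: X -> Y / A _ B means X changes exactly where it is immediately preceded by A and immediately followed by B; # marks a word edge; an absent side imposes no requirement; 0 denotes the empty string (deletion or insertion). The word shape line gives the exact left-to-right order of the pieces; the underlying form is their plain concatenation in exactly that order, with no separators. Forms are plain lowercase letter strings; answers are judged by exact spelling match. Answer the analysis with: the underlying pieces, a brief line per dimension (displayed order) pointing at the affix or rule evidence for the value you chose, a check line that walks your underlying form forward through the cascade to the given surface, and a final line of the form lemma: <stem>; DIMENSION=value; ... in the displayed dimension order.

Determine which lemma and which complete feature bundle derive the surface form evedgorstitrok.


underlying: evetgor-s-tit-rog
KEL=ne - signalled by the affix -tit
MOD=ma - signalled by the affix -rog
VEL=du - signalled by the affix -s
check: evetgorstitrog -> evedgorstitrog -> evedgorstitrok
lemma: evetgor; KEL=ne; MOD=ma; VEL=du


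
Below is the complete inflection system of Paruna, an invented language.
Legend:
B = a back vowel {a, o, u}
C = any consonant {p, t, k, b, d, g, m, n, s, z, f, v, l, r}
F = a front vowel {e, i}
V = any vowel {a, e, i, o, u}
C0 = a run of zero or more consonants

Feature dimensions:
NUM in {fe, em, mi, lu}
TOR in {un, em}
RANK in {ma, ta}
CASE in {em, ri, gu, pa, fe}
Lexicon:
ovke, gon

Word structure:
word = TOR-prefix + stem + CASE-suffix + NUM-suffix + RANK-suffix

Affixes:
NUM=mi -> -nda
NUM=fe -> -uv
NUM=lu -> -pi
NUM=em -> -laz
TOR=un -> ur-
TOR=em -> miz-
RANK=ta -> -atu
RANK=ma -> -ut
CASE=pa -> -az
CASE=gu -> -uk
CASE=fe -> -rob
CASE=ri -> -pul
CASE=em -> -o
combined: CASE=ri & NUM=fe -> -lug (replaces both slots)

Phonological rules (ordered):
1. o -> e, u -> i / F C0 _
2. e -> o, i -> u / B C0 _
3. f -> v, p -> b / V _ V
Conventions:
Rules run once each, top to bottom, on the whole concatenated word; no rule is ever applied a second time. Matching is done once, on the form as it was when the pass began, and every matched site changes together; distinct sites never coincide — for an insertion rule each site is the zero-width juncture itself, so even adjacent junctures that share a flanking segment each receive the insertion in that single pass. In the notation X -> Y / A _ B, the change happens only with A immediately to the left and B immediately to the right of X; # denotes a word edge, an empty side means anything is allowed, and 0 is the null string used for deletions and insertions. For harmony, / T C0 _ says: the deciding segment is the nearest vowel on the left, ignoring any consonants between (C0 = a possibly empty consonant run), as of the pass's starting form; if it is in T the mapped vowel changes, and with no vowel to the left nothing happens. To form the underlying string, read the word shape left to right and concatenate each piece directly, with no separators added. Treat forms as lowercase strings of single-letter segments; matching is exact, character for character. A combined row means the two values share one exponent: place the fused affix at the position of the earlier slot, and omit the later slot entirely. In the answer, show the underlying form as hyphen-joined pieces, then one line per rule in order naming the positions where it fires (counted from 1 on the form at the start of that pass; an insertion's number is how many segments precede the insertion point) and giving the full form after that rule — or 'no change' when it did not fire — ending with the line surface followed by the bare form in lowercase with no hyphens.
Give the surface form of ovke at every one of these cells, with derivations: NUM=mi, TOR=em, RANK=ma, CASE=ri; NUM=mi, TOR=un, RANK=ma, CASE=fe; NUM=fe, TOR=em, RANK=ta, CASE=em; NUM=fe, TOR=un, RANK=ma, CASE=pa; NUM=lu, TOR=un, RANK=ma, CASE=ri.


cell NUM=mi, TOR=em, RANK=ma, CASE=ri:
underlying: miz-ovke-pul-nda-ut
1. o -> e, u -> i / F C0 _: fires at position(s) 4, 9: mizevkepilndaut
2. e -> o, i -> u / B C0 _: no change
3. f -> v, p -> b / V _ V: fires at position(s) 8: mizevkebilndaut
surface: mizevkebilndaut

cell NUM=mi, TOR=un, RANK=ma, CASE=fe:
underlying: ur-ovke-rob-nda-ut
1. o -> e, u -> i / F C0 _: fires at position(s) 8: urovkerebndaut
2. e -> o, i -> u / B C0 _: fires at position(s) 6: urovkorebndaut
3. f -> v, p -> b / V _ V: no change
surface: urovkorebndaut

cell NUM=fe, TOR=em, RANK=ta, CASE=em:
underlying: miz-ovke-o-uv-atu
1. o -> e, u -> i / F C0 _: fires at position(s) 4, 8: mizevkeeuvatu
2. e -> o, i -> u / B C0 _: no change
3. f -> v, p -> b / V _ V: no change
surface: mizevkeeuvatu

cell NUM=fe, TOR=un, RANK=ma, CASE=pa:
underlying: ur-ovke-az-uv-ut
1. o -> e, u -> i / F C0 _: no change
2. e -> o, i -> u / B C0 _: fires at position(s) 6: urovkoazuvut
3. f -> v, p -> b / V _ V: no change
surface: urovkoazuvut

cell NUM=lu, TOR=un, RANK=ma, CASE=ri:
underlying: ur-ovke-pul-pi-ut
1. o -> e, u -> i / F C0 _: fires at position(s) 8, 12: urovkepilpiit
2. e -> o, i -> u / B C0 _: fires at position(s) 6: urovkopilpiit
3. f -> v, p -> b / V _ V: fires at position(s) 7: urovkobilpiit
surface: urovkobilpiit


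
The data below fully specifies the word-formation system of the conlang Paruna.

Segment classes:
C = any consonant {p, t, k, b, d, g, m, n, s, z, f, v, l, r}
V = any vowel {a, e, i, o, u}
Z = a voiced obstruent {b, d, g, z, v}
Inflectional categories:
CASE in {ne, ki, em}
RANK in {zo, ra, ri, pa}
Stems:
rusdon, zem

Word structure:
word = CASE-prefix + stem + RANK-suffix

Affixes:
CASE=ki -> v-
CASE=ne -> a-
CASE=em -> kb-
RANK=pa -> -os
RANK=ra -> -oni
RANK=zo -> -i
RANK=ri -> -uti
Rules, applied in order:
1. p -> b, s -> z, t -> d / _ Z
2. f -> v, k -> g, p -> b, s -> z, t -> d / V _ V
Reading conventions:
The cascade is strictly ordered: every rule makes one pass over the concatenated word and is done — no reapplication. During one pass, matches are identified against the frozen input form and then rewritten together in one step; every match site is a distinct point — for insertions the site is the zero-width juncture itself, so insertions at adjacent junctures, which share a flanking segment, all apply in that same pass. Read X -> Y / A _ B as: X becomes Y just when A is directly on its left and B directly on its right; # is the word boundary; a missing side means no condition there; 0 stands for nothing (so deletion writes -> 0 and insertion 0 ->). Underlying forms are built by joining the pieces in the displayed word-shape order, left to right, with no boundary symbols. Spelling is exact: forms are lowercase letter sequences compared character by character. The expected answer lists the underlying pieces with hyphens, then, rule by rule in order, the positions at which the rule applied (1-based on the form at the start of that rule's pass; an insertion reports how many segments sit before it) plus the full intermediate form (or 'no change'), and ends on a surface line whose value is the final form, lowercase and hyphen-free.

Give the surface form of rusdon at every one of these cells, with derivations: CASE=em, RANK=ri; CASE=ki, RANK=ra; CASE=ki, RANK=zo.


cell CASE=em, RANK=ri:
underlying: kb-rusdon-uti
1. p -> b, s -> z, t -> d / _ Z: fires at position(s) 5: kbruzdonuti
2. f -> v, k -> g, p -> b, s -> z, t -> d / V _ V: fires at position(s) 10: kbruzdonudi
surface: kbruzdonudi

cell CASE=ki, RANK=ra:
underlying: v-rusdon-oni
1. p -> b, s -> z, t -> d / _ Z: fires at position(s) 4: vruzdononi
2. f -> v, k -> g, p -> b, s -> z, t -> d / V _ V: no change
surface: vruzdononi

cell CASE=ki, RANK=zo:
underlying: v-rusdon-i
1. p -> b, s -> z, t -> d / _ Z: fires at position(s) 4: vruzdoni
2. f -> v, k -> g, p -> b, s -> z, t -> d / V _ V: no change
surface: vruzdoni


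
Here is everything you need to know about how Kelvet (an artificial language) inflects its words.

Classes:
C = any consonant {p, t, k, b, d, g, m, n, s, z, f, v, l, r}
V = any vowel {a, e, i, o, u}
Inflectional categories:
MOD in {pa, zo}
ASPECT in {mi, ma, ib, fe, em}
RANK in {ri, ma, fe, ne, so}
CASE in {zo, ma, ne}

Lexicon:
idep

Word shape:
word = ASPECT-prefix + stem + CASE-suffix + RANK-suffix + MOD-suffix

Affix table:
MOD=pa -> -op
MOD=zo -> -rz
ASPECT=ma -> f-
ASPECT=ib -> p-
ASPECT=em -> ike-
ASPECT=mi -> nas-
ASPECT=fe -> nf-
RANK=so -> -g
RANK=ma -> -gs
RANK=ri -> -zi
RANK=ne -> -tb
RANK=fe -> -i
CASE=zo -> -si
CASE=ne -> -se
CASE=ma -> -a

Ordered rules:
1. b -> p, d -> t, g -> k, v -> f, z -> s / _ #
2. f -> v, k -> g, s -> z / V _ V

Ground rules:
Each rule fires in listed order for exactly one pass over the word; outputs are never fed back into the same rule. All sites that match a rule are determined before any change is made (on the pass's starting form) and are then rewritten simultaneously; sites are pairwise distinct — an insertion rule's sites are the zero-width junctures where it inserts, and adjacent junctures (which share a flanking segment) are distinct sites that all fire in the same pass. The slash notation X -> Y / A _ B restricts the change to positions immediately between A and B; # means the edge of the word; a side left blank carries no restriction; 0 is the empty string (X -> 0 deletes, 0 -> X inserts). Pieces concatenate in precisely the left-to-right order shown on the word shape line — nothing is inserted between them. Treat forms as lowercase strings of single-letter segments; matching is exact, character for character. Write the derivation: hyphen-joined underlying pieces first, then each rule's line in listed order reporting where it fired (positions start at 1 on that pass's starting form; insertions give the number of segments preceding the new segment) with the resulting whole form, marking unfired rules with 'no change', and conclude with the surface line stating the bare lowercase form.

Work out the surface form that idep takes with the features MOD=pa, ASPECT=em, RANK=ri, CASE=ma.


underlying: ike-idep-a-zi-op
1. b -> p, d -> t, g -> k, v -> f, z -> s / _ #: no change
2. f -> v, k -> g, s -> z / V _ V: fires at position(s) 2: igeidepaziop
surface: igeidepaziop


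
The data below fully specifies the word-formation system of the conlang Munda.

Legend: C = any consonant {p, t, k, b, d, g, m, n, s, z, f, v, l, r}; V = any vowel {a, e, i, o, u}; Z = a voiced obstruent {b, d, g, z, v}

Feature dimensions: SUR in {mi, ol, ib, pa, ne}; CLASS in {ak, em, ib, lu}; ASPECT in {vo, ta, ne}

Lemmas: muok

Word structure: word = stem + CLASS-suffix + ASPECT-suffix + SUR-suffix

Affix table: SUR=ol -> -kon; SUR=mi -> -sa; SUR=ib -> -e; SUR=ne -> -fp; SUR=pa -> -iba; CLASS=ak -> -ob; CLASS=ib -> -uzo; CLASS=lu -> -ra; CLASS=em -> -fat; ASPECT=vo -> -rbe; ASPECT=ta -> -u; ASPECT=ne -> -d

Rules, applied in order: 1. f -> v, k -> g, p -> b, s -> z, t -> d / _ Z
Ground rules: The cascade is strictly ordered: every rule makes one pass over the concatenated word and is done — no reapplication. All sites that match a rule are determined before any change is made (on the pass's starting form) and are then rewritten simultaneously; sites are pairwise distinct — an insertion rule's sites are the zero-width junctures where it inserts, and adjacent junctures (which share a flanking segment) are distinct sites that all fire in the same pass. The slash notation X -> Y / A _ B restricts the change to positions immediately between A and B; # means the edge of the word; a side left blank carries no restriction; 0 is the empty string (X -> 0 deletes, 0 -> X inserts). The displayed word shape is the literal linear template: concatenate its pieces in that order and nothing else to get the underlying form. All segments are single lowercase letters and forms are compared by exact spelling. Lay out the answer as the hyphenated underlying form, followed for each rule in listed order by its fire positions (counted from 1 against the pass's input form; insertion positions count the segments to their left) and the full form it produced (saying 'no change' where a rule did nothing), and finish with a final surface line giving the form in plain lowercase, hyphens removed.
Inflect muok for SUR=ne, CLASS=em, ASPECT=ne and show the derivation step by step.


underlying: muok-fat-d-fp
1. f -> v, k -> g, p -> b, s -> z, t -> d / _ Z: fires at position(s) 7: muokfaddfp
surface: muokfaddfp


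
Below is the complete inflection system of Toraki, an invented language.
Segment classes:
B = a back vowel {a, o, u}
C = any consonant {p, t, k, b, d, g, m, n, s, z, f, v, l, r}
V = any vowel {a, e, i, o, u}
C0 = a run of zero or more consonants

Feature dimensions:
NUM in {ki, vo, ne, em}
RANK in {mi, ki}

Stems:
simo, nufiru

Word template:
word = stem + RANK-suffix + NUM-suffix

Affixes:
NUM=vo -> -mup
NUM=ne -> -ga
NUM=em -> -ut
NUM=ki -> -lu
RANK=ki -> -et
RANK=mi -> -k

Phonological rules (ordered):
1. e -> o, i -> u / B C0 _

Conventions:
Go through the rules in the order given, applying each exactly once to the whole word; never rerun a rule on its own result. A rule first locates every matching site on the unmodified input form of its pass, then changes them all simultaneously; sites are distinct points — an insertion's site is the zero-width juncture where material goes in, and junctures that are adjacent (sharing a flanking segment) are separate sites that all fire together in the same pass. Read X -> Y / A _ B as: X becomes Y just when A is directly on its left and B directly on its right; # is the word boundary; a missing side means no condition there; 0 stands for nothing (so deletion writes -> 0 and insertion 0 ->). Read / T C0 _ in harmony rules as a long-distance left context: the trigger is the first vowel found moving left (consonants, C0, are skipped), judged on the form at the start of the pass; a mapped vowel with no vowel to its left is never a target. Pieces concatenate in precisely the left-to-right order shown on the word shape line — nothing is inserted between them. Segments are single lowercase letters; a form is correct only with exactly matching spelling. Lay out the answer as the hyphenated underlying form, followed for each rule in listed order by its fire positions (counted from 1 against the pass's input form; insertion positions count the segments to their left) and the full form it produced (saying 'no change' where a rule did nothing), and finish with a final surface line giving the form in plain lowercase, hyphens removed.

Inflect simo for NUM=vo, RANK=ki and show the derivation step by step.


underlying: simo-et-mup
1. e -> o, i -> u / B C0 _: fires at position(s) 5: simootmup
surface: simootmup


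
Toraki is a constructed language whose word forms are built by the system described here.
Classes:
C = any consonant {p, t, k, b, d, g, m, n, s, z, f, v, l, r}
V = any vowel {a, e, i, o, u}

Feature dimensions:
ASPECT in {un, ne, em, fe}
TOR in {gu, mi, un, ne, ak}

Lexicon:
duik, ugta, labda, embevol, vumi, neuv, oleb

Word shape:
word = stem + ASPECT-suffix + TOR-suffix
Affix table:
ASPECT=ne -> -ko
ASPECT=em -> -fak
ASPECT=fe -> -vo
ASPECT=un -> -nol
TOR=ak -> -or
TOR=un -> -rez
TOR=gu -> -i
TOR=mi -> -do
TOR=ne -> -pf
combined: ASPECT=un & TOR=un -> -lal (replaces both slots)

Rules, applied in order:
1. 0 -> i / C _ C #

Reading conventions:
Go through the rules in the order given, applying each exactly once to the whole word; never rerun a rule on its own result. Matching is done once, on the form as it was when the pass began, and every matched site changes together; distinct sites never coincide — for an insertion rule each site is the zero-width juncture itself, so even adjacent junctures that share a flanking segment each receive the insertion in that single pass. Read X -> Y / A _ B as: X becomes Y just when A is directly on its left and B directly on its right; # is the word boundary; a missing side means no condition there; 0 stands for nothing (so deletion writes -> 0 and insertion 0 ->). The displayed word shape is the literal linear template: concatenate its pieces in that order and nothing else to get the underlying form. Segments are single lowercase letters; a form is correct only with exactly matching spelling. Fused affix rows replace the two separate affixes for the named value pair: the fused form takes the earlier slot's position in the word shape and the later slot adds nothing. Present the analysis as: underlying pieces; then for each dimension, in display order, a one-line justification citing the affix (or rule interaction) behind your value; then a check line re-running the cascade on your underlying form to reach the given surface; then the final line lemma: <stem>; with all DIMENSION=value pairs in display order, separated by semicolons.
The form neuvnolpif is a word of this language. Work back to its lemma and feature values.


underlying: neuv-nol-pf
ASPECT=un - signalled by the affix -nol
TOR=ne - signalled by the affix -pf
check: neuvnolpf -> neuvnolpif
lemma: neuv; ASPECT=un; TOR=ne


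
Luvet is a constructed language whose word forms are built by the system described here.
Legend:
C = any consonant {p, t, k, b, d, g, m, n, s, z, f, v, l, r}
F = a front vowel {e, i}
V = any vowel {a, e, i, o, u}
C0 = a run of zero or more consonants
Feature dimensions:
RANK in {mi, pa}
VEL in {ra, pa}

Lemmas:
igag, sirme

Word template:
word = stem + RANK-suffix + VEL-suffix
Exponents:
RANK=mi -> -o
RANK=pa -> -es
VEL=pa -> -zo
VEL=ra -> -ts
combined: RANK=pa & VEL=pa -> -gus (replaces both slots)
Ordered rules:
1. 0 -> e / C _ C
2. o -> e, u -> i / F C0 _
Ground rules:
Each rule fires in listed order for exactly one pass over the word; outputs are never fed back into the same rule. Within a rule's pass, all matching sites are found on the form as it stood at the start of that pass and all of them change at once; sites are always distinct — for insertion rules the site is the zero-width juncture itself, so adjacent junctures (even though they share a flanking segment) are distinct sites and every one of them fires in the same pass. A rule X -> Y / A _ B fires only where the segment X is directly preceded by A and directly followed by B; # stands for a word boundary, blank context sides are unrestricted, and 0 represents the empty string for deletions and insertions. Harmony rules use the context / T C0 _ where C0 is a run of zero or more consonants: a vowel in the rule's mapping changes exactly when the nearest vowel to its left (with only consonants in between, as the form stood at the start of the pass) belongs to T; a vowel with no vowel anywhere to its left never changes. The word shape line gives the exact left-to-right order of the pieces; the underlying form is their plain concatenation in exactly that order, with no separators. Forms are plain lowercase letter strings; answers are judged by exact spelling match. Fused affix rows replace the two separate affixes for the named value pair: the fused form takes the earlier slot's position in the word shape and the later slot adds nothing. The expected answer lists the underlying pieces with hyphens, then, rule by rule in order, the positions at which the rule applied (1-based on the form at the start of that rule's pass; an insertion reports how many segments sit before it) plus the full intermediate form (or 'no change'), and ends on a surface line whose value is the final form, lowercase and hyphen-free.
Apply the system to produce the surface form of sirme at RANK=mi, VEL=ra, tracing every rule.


underlying: sirme-o-ts
1. 0 -> e / C _ C: inserts after position(s) 3, 7: siremeotes
2. o -> e, u -> i / F C0 _: fires at position(s) 7: siremeetes
surface: siremeetes


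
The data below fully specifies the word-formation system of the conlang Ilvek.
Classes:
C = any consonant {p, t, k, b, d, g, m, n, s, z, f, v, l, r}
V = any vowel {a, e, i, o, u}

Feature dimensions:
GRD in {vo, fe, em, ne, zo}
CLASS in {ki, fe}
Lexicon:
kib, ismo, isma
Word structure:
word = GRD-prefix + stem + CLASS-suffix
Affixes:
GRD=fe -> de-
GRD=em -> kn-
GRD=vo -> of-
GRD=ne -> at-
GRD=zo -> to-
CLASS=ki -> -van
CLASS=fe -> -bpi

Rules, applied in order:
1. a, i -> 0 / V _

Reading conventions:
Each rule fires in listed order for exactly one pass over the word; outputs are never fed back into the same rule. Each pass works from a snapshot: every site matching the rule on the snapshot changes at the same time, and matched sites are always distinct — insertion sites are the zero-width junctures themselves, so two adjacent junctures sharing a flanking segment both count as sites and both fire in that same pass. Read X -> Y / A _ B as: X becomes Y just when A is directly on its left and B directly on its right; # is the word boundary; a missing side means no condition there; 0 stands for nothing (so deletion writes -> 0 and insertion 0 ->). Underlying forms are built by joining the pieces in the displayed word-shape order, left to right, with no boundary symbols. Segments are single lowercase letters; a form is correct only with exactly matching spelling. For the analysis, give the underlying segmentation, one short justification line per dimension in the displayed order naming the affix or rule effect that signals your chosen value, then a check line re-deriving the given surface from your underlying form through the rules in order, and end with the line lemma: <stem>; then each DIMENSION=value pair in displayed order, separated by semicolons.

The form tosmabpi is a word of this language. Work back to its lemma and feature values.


underlying: to-isma-bpi
GRD=zo - signalled by the affix to-
CLASS=fe - signalled by the affix -bpi
check: toismabpi -> tosmabpi
lemma: isma; GRD=zo; CLASS=fe


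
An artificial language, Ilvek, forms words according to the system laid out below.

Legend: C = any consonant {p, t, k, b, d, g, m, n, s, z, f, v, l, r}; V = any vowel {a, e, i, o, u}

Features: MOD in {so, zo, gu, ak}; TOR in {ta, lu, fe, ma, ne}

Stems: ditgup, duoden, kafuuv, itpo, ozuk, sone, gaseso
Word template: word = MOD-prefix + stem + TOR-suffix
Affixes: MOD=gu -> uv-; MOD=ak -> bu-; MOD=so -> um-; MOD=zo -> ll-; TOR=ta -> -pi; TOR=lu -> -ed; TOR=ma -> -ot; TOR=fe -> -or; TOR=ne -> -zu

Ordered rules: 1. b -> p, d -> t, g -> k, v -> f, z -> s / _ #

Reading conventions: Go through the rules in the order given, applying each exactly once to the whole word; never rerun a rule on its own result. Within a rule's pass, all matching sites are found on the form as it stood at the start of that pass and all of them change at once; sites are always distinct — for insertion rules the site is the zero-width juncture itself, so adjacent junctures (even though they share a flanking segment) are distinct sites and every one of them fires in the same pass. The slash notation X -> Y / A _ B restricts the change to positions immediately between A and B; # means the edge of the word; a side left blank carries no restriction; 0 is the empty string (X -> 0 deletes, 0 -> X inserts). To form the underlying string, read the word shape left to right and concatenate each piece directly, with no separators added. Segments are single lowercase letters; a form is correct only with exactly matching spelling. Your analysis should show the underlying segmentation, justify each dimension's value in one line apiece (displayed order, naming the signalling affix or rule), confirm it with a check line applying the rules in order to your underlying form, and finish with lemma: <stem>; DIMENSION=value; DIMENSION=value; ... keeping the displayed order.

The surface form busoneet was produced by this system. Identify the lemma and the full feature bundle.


underlying: bu-sone-ed
MOD=ak - signalled by the affix bu-
TOR=lu - signalled by the affix -ed
check: busoneed -> busoneet
lemma: sone; MOD=ak; TOR=lu


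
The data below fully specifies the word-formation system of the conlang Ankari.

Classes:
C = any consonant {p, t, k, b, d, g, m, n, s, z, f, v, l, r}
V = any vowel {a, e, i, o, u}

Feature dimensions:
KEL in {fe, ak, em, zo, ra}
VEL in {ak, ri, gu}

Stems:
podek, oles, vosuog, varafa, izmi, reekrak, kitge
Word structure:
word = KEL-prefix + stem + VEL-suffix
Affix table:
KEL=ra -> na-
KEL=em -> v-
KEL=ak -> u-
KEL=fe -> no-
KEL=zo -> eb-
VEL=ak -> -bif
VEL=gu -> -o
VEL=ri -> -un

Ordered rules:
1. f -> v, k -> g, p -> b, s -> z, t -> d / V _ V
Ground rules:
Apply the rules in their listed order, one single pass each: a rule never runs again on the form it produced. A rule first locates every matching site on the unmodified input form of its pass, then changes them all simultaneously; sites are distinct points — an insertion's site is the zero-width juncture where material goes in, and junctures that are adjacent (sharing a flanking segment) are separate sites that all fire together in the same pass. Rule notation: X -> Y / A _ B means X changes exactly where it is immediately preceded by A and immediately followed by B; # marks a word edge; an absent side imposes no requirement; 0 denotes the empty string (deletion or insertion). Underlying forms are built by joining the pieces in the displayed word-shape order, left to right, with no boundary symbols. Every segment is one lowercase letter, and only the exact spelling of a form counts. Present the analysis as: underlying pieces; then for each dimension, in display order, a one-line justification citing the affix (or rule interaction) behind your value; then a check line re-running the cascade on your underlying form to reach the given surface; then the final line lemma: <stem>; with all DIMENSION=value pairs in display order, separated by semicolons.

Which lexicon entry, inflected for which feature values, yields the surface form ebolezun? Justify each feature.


underlying: eb-oles-un
KEL=zo - signalled by the affix eb-
VEL=ri - signalled by the affix -un
check: ebolesun -> ebolezun
lemma: oles; KEL=zo; VEL=ri


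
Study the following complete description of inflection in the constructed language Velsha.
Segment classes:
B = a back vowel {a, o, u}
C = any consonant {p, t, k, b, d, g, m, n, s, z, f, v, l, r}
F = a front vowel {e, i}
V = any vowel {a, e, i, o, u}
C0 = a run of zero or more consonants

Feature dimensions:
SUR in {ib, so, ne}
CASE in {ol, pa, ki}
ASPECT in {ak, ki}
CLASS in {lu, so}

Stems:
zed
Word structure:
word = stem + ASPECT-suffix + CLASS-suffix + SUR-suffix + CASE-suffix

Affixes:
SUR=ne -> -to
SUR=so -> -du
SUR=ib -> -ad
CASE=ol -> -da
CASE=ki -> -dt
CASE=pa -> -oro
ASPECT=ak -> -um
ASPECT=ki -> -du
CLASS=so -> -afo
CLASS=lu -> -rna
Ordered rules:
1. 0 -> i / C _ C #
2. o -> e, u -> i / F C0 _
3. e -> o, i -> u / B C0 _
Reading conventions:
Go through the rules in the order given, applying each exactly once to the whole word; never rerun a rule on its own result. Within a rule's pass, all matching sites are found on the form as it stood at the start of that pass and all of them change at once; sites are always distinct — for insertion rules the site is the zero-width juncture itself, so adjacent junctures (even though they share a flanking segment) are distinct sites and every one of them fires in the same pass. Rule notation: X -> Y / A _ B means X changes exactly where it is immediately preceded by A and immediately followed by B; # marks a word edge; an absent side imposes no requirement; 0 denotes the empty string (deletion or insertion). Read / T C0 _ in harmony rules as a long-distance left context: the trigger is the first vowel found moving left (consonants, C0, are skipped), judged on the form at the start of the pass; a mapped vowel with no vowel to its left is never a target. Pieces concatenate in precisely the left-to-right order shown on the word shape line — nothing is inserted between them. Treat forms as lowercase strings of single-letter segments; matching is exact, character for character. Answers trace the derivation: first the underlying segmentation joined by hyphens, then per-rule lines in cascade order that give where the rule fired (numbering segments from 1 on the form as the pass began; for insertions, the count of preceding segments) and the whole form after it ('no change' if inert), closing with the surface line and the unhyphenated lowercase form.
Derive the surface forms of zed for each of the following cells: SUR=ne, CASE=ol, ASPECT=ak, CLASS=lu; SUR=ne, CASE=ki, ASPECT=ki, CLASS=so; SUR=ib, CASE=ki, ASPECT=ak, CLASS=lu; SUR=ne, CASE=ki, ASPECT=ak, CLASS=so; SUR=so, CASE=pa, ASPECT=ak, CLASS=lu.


cell SUR=ne, CASE=ol, ASPECT=ak, CLASS=lu:
underlying: zed-um-rna-to-da
1. 0 -> i / C _ C #: no change
2. o -> e, u -> i / F C0 _: fires at position(s) 4: zedimrnatoda
3. e -> o, i -> u / B C0 _: no change
surface: zedimrnatoda

cell SUR=ne, CASE=ki, ASPECT=ki, CLASS=so:
underlying: zed-du-afo-to-dt
1. 0 -> i / C _ C #: inserts after position(s) 11: zedduafotodit
2. o -> e, u -> i / F C0 _: fires at position(s) 5: zeddiafotodit
3. e -> o, i -> u / B C0 _: fires at position(s) 12: zeddiafotodut
surface: zeddiafotodut

cell SUR=ib, CASE=ki, ASPECT=ak, CLASS=lu:
underlying: zed-um-rna-ad-dt
1. 0 -> i / C _ C #: inserts after position(s) 11: zedumrnaaddit
2. o -> e, u -> i / F C0 _: fires at position(s) 4: zedimrnaaddit
3. e -> o, i -> u / B C0 _: fires at position(s) 12: zedimrnaaddut
surface: zedimrnaaddut

cell SUR=ne, CASE=ki, ASPECT=ak, CLASS=so:
underlying: zed-um-afo-to-dt
1. 0 -> i / C _ C #: inserts after position(s) 11: zedumafotodit
2. o -> e, u -> i / F C0 _: fires at position(s) 4: zedimafotodit
3. e -> o, i -> u / B C0 _: fires at position(s) 12: zedimafotodut
surface: zedimafotodut

cell SUR=so, CASE=pa, ASPECT=ak, CLASS=lu:
underlying: zed-um-rna-du-oro
1. 0 -> i / C _ C #: no change
2. o -> e, u -> i / F C0 _: fires at position(s) 4: zedimrnaduoro
3. e -> o, i -> u / B C0 _: no change
surface: zedimrnaduoro


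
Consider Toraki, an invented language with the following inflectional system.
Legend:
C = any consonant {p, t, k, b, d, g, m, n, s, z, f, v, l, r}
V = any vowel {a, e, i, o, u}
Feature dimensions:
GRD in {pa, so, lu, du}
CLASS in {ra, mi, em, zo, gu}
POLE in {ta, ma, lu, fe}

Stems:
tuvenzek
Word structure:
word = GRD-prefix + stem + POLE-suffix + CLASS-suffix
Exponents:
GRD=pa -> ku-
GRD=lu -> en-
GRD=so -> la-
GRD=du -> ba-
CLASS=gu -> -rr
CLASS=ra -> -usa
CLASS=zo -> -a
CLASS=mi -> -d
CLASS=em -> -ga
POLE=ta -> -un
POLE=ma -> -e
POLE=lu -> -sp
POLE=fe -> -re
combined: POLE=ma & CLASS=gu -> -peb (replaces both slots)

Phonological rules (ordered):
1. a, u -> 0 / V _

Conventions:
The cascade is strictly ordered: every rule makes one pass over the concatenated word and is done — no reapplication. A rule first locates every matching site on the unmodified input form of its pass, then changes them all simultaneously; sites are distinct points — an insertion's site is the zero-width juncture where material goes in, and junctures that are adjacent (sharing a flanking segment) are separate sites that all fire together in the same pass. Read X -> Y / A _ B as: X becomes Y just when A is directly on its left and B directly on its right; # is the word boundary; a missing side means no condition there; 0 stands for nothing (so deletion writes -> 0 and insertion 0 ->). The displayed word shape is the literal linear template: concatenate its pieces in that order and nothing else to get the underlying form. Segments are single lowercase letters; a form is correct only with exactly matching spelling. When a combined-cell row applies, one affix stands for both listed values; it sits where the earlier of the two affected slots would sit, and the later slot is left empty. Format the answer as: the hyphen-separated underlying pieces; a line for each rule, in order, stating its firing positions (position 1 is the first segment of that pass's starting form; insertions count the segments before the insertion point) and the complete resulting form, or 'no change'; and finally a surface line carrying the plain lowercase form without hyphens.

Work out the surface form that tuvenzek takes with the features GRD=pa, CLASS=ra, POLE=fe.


underlying: ku-tuvenzek-re-usa
1. a, u -> 0 / V _: fires at position(s) 13: kutuvenzekresa
surface: kutuvenzekresa


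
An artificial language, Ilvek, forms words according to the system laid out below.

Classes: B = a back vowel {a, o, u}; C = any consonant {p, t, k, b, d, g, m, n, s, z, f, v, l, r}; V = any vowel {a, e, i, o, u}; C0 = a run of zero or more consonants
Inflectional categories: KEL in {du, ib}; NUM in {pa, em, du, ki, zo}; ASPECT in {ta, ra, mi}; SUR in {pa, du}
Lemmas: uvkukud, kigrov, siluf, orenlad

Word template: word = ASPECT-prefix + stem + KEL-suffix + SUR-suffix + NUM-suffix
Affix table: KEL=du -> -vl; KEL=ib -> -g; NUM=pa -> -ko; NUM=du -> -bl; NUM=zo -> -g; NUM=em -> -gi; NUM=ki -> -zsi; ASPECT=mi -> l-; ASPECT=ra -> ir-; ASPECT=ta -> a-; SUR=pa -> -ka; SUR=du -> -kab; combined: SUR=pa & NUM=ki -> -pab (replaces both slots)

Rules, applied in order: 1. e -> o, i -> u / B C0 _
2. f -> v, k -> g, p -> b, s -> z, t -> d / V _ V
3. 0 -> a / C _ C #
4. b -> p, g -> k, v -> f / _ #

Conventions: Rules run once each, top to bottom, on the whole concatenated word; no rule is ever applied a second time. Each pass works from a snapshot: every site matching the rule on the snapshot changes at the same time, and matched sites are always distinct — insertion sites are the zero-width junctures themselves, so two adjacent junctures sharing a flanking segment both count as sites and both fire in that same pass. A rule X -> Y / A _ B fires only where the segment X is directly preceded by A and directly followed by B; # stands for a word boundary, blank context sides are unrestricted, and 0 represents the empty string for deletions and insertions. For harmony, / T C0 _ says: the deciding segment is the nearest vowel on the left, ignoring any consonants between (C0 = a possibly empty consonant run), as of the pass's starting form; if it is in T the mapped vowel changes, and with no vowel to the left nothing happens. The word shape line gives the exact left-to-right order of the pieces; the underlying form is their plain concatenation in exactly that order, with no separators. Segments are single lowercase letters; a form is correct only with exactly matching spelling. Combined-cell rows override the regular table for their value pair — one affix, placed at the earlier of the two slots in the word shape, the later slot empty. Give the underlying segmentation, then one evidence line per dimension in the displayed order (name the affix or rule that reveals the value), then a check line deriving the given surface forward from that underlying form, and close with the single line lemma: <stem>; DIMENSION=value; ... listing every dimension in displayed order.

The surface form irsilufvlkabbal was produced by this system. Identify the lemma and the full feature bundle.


underlying: ir-siluf-vl-kab-bl
KEL=du - signalled by the affix -vl
NUM=du - signalled by the affix -bl
ASPECT=ra - signalled by the affix ir-
SUR=du - signalled by the affix -kab
check: irsilufvlkabbl -> irsilufvlkabbl -> irsilufvlkabbl -> irsilufvlkabbal -> irsilufvlkabbal
lemma: siluf; KEL=du; NUM=du; ASPECT=ra; SUR=du


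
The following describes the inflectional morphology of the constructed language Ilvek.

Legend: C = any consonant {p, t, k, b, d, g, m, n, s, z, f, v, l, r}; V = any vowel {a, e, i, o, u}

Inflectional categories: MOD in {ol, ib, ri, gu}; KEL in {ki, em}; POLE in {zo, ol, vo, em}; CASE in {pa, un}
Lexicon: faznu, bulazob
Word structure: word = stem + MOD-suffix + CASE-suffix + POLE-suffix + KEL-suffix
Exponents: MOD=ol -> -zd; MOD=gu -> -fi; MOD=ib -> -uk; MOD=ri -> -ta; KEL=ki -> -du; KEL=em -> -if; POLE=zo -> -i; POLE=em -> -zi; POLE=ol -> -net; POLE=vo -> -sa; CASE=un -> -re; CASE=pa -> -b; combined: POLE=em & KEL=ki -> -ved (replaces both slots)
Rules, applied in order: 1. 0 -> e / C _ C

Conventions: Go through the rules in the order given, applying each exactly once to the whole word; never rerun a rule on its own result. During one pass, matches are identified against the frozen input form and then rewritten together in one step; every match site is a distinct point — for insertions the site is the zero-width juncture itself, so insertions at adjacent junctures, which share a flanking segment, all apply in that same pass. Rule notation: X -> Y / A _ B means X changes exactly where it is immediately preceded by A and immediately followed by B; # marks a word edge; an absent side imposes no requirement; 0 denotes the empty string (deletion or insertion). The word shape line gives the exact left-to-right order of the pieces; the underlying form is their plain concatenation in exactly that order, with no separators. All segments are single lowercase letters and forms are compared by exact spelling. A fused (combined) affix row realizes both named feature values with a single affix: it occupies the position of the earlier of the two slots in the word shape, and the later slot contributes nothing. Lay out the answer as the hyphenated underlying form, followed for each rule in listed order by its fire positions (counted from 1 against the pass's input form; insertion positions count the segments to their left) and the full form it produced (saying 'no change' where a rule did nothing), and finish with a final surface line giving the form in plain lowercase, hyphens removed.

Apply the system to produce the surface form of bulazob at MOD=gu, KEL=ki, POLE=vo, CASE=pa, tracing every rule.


underlying: bulazob-fi-b-sa-du
1. 0 -> e / C _ C: inserts after position(s) 7, 10: bulazobefibesadu
surface: bulazobefibesadu


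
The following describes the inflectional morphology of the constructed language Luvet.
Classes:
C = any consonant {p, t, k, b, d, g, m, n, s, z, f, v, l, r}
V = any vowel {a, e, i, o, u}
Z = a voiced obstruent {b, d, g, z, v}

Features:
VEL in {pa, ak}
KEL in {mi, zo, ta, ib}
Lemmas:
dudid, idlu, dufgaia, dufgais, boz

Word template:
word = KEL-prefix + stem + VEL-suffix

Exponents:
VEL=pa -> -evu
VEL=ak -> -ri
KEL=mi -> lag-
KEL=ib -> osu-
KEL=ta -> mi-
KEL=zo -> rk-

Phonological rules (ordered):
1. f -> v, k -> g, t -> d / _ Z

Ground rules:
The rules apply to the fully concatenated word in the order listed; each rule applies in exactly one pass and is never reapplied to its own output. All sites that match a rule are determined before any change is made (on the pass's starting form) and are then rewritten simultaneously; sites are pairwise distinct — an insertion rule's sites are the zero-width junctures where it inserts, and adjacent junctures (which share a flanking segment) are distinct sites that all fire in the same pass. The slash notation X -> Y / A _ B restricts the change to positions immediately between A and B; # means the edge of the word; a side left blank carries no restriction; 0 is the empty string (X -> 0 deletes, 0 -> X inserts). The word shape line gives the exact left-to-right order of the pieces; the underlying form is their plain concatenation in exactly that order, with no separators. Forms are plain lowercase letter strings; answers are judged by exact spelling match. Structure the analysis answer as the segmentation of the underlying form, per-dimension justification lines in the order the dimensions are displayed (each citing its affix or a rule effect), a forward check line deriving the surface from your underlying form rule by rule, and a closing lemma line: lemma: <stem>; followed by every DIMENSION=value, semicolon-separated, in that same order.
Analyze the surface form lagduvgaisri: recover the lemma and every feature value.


underlying: lag-dufgais-ri
VEL=ak - signalled by the affix -ri
KEL=mi - signalled by the affix lag-
check: lagdufgaisri -> lagduvgaisri
lemma: dufgais; VEL=ak; KEL=mi
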